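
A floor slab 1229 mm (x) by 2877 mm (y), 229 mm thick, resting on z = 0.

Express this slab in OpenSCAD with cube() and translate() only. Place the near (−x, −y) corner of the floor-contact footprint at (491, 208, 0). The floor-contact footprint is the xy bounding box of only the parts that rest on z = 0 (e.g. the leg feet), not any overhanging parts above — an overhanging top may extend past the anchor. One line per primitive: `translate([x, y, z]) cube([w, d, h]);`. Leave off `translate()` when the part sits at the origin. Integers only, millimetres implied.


translate([491, 208, 0]) cube([1229, 2877, 229]);


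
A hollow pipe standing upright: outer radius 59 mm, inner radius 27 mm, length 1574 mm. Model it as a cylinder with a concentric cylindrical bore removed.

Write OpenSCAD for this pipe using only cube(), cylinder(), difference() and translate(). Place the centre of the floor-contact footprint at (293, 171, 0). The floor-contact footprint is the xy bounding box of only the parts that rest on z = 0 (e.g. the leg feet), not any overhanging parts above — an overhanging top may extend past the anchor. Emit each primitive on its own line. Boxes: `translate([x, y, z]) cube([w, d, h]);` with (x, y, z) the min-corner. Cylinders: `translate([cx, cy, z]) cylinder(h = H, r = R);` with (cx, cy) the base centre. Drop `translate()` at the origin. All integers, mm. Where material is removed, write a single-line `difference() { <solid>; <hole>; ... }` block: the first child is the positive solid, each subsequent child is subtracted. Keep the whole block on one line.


difference() { translate([293, 171, 0]) cylinder(h = 1574, r = 59); translate([293, 171, 0]) cylinder(h = 1574, r = 27); }


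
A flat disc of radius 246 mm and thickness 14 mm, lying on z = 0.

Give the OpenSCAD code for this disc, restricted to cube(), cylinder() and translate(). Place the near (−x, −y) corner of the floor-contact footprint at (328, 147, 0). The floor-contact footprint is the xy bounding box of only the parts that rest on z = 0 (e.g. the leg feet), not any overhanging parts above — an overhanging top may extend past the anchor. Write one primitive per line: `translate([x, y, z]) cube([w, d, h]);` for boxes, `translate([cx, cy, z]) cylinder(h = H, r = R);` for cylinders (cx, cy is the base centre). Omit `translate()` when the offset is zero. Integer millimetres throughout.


translate([574, 393, 0]) cylinder(h = 14, r = 246);


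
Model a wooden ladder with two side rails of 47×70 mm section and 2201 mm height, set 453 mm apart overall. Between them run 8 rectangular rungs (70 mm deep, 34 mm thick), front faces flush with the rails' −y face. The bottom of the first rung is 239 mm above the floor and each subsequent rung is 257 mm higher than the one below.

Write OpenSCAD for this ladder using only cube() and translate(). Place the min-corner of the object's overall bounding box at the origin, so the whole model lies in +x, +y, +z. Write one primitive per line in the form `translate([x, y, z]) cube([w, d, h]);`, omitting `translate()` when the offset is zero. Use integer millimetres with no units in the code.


cube([47, 70, 2201]);
translate([406, 0, 0]) cube([47, 70, 2201]);
translate([47, 0, 239]) cube([359, 70, 34]);
translate([47, 0, 496]) cube([359, 70, 34]);
translate([47, 0, 753]) cube([359, 70, 34]);
translate([47, 0, 1010]) cube([359, 70, 34]);
translate([47, 0, 1267]) cube([359, 70, 34]);
translate([47, 0, 1524]) cube([359, 70, 34]);
translate([47, 0, 1781]) cube([359, 70, 34]);
translate([47, 0, 2038]) cube([359, 70, 34]);


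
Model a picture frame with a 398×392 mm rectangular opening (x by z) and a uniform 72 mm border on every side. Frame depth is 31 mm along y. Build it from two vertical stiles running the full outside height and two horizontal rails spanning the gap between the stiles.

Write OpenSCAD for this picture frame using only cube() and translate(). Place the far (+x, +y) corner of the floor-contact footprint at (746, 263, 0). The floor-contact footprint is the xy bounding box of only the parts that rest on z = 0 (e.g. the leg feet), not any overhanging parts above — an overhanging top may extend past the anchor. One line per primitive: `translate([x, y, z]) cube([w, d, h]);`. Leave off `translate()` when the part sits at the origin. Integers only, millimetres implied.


translate([204, 232, 0]) cube([72, 31, 536]);
translate([674, 232, 0]) cube([72, 31, 536]);
translate([276, 232, 0]) cube([398, 31, 72]);
translate([276, 232, 464]) cube([398, 31, 72]);


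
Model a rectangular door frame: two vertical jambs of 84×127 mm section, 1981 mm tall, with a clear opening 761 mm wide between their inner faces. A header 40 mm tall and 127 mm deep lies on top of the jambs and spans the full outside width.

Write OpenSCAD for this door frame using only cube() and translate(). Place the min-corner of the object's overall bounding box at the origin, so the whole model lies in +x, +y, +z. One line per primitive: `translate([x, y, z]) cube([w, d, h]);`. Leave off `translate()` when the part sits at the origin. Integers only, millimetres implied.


cube([84, 127, 1981]);
translate([845, 0, 0]) cube([84, 127, 1981]);
translate([0, 0, 1981]) cube([929, 127, 40]);


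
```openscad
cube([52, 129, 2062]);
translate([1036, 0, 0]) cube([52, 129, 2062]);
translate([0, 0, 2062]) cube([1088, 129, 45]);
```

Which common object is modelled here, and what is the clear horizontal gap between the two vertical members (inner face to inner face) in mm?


A door frame. The clear opening width is 984 mm.

Two 2062 mm tall posts with a header on top — a door frame. The left jamb is 52 mm wide at x = 0; the right jamb starts at x = 1036. The clear opening is 1036 − 52 = 984 mm.


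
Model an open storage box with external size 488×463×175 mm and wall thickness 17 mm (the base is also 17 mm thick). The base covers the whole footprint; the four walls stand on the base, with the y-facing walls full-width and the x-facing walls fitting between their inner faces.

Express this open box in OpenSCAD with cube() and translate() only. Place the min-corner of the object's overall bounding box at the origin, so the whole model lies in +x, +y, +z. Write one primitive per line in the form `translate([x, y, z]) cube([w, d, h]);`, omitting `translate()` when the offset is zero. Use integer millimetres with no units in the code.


cube([488, 463, 17]);
translate([0, 0, 17]) cube([488, 17, 158]);
translate([0, 446, 17]) cube([488, 17, 158]);
translate([0, 17, 17]) cube([17, 429, 158]);
translate([471, 17, 17]) cube([17, 429, 158]);


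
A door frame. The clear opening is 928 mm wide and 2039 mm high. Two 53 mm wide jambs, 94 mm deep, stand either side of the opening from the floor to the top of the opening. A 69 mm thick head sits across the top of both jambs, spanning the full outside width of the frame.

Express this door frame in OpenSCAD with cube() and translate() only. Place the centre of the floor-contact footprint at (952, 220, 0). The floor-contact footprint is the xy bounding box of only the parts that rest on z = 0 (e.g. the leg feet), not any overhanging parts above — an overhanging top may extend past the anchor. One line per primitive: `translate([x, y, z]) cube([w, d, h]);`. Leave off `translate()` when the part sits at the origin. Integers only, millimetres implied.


translate([435, 173, 0]) cube([53, 94, 2039]);
translate([1416, 173, 0]) cube([53, 94, 2039]);
translate([435, 173, 2039]) cube([1034, 94, 69]);


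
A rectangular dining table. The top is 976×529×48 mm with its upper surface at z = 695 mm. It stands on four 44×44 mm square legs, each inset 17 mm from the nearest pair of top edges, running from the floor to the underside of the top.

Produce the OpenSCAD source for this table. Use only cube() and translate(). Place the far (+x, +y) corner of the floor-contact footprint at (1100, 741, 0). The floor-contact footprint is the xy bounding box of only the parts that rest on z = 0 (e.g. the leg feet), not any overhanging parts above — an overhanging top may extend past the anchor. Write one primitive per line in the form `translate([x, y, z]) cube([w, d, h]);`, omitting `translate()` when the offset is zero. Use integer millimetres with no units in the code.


// leg_h = 695 - 48 = 647
translate([141, 229, 647]) cube([976, 529, 48]);
translate([158, 246, 0]) cube([44, 44, 647]);
translate([1056, 246, 0]) cube([44, 44, 647]);
translate([158, 697, 0]) cube([44, 44, 647]);
translate([1056, 697, 0]) cube([44, 44, 647]);


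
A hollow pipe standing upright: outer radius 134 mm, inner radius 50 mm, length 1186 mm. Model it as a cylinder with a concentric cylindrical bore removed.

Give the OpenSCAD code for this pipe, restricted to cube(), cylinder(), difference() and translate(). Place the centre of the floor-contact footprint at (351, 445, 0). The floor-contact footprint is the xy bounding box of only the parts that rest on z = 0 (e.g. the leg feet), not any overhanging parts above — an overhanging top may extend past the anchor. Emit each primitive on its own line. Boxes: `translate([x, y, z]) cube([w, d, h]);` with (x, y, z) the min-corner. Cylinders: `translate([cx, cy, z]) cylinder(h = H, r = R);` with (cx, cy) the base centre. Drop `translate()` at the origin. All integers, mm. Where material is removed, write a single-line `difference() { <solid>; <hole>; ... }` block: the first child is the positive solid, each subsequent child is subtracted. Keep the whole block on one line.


difference() { translate([351, 445, 0]) cylinder(h = 1186, r = 134); translate([351, 445, 0]) cylinder(h = 1186, r = 50); }


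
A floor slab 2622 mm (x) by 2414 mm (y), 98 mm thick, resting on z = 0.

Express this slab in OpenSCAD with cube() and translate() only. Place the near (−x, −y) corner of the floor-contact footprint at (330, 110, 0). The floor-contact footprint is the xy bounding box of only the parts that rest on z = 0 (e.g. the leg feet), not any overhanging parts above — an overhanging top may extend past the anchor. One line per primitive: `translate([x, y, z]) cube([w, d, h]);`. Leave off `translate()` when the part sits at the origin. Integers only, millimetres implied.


translate([330, 110, 0]) cube([2622, 2414, 98]);


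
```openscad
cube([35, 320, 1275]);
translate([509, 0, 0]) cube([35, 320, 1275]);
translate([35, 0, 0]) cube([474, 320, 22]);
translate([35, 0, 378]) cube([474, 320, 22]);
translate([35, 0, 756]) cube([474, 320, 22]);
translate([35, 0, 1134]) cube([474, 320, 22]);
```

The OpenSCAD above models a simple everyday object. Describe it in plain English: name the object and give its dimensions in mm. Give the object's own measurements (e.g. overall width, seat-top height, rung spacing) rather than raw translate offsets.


An open bookshelf. Two side panels, each 35 mm thick, 320 mm deep and 1275 mm tall, stand 544 mm apart (outside-to-outside). Between them sit 4 shelves, each 22 mm thick and 320 mm deep, spanning the full gap between the sides. The bottom shelf rests on the floor (its underside at z = 0) and the clear gap between one shelf's top and the next shelf's underside is 356 mm.


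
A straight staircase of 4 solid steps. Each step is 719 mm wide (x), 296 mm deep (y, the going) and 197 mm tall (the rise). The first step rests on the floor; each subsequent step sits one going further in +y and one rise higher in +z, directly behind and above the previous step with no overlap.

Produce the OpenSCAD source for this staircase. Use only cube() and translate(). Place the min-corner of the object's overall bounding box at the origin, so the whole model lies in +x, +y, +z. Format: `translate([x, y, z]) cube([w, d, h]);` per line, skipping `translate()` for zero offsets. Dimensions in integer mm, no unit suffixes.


cube([719, 296, 197]);
translate([0, 296, 197]) cube([719, 296, 197]);
translate([0, 592, 394]) cube([719, 296, 197]);
translate([0, 888, 591]) cube([719, 296, 197]);


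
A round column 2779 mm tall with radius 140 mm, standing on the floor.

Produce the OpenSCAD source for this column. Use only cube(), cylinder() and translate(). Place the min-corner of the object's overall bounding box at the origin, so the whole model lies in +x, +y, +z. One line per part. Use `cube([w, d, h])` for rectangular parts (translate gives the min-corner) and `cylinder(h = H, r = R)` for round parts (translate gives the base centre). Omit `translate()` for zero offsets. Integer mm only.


translate([140, 140, 0]) cylinder(h = 2779, r = 140);


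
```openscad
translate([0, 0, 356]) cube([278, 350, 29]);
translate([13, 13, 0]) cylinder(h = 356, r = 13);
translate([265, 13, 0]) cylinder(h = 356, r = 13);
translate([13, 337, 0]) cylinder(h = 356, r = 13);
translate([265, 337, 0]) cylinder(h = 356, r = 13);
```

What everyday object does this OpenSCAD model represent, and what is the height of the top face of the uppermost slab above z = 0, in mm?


A stool. The seat height is 385 mm.

A 278×350×29 slab at z = 356 on four corner cylinders — a stool. The seat top is 356 + 29 = 385 mm.


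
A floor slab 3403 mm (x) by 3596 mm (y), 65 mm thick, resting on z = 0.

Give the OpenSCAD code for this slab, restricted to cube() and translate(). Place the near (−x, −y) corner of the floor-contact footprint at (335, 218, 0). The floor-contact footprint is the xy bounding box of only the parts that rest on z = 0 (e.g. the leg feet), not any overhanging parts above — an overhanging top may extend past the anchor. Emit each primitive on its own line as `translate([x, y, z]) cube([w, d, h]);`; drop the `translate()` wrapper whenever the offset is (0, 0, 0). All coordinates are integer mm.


translate([335, 218, 0]) cube([3403, 3596, 65]);


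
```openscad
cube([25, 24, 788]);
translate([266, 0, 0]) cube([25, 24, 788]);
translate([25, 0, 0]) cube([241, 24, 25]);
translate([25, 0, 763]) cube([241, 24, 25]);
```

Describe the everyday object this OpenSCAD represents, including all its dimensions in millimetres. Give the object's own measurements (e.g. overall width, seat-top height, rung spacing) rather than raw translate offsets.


A rectangular picture frame lying in the x–z plane (depth along y). The opening is 241 mm wide (x) by 738 mm tall (z), surrounded by a border 25 mm wide on all four sides. The frame is 24 mm deep and is made of two full-height vertical stiles with two horizontal rails fitted between them.


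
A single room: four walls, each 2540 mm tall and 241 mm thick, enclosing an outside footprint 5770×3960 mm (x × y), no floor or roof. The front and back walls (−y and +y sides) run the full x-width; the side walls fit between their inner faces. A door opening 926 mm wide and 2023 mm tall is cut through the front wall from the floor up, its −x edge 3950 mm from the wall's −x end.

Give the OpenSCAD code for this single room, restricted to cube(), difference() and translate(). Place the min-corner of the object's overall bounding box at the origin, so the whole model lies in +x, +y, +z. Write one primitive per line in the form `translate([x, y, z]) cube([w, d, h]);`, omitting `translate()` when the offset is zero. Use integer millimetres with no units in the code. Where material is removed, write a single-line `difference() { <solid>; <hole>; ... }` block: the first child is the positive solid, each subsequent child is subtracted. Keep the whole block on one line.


difference() { cube([5770, 241, 2540]); translate([3950, 0, 0]) cube([926, 241, 2023]); }
translate([0, 3719, 0]) cube([5770, 241, 2540]);
translate([0, 241, 0]) cube([241, 3478, 2540]);
translate([5529, 241, 0]) cube([241, 3478, 2540]);


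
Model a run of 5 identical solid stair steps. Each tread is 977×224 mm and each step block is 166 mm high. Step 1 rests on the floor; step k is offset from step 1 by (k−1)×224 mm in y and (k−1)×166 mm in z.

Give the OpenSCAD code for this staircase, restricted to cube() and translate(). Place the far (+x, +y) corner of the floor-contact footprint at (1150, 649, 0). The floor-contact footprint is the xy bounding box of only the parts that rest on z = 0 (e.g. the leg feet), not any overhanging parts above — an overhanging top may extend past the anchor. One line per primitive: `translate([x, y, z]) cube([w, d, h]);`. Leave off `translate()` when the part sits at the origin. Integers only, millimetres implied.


translate([173, 425, 0]) cube([977, 224, 166]);
translate([173, 649, 166]) cube([977, 224, 166]);
translate([173, 873, 332]) cube([977, 224, 166]);
translate([173, 1097, 498]) cube([977, 224, 166]);
translate([173, 1321, 664]) cube([977, 224, 166]);


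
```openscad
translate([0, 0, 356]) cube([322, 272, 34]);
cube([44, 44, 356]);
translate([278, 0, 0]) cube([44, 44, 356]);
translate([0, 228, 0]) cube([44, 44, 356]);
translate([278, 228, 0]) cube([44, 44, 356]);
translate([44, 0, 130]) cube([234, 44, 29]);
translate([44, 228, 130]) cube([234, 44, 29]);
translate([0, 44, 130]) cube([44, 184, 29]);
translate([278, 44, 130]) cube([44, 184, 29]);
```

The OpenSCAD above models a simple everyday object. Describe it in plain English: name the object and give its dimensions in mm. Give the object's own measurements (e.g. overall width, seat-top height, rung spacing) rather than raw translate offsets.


A four-legged stool. The seat is a 322×272×34 mm slab whose top surface is at z = 390 mm; four square legs, each 44×44 mm in cross-section, run from the floor (z = 0) to the underside of the seat, each flush with a corner of the seat. Four stretchers, 44 mm wide and 29 mm tall, connect adjacent legs with their undersides at z = 130 mm, each running between the inner faces of the legs it joins and aligned with the legs' outer faces on the other axis.


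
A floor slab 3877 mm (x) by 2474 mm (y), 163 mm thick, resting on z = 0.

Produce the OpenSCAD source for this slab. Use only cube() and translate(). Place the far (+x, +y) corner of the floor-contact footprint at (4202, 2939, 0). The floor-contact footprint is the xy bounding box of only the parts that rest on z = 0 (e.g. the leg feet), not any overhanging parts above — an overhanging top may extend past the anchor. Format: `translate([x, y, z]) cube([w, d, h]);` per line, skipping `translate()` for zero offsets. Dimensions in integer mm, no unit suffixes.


translate([325, 465, 0]) cube([3877, 2474, 163]);


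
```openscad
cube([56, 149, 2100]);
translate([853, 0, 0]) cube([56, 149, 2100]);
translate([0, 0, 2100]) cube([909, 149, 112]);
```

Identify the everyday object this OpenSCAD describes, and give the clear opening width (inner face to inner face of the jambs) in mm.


A door frame. The clear opening width is 797 mm.

Two 2100 mm tall posts with a header on top — a door frame. The left jamb is 56 mm wide at x = 0; the right jamb starts at x = 853. The clear opening is 853 − 56 = 797 mm.


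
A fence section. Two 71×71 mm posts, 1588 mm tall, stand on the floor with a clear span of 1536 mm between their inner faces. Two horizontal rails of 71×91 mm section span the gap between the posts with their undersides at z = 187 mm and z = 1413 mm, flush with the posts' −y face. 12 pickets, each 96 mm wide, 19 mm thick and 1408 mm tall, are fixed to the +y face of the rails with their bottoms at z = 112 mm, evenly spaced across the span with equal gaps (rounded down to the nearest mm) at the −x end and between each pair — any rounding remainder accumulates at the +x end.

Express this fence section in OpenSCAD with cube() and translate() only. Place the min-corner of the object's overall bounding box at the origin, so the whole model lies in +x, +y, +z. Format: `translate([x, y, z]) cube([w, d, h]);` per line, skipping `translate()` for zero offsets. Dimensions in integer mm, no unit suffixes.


cube([71, 71, 1588]);
translate([1607, 0, 0]) cube([71, 71, 1588]);
translate([71, 0, 187]) cube([1536, 71, 91]);
translate([71, 0, 1413]) cube([1536, 71, 91]);
translate([100, 71, 112]) cube([96, 19, 1408]);
translate([225, 71, 112]) cube([96, 19, 1408]);
translate([350, 71, 112]) cube([96, 19, 1408]);
translate([475, 71, 112]) cube([96, 19, 1408]);
translate([600, 71, 112]) cube([96, 19, 1408]);
translate([725, 71, 112]) cube([96, 19, 1408]);
translate([850, 71, 112]) cube([96, 19, 1408]);
translate([975, 71, 112]) cube([96, 19, 1408]);
translate([1100, 71, 112]) cube([96, 19, 1408]);
translate([1225, 71, 112]) cube([96, 19, 1408]);
translate([1350, 71, 112]) cube([96, 19, 1408]);
translate([1475, 71, 112]) cube([96, 19, 1408]);


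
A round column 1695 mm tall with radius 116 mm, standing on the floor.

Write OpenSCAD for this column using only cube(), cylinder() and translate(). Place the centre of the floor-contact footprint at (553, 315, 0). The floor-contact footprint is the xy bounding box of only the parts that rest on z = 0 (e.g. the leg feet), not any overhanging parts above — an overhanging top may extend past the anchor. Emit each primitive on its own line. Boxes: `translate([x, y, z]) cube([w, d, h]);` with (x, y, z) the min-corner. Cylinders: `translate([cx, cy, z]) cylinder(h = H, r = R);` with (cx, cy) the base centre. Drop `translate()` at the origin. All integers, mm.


translate([553, 315, 0]) cylinder(h = 1695, r = 116);


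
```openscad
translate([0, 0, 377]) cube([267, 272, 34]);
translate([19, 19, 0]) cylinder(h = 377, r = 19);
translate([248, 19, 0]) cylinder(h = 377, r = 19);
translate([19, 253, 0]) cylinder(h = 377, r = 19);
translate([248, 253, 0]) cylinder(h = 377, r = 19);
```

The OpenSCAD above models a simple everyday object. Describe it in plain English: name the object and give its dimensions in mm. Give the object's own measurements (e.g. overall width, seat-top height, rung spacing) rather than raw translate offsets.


A four-legged stool. The seat is a 267×272×34 mm slab whose top surface is at z = 411 mm; four round legs, each 38 mm in diameter, run from the floor (z = 0) to the underside of the seat, each leg's axis is inset half a diameter from the nearest pair of seat edges (so the leg's bounding box is flush with the corner).


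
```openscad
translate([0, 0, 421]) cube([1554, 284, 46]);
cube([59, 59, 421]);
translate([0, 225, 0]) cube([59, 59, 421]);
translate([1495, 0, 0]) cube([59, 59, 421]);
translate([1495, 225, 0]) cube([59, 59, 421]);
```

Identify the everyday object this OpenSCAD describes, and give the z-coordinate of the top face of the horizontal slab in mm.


A bench. The seat-top height is 467 mm.

A long slab on four corner posts — a bench. The slab sits at z = 421 with thickness 46, so the top is 421 + 46 = 467 mm.


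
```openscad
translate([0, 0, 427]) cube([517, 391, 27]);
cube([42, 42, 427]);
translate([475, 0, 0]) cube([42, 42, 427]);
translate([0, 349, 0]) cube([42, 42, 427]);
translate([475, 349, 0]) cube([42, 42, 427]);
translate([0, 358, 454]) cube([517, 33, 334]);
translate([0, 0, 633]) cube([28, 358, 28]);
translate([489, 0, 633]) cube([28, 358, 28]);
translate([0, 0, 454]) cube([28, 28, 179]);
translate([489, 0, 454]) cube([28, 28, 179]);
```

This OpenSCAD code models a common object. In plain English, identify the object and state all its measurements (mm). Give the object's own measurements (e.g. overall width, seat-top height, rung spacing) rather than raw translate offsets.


A chair. The seat is a 517×391×27 mm slab with its top at z = 454 mm, on four 42×42 mm corner legs (flush with the seat edges, standing on z = 0). A flat backrest 33 mm thick, 334 mm tall, spans the full seat width and rises from the seat top along its +y edge, rear face flush with the rear of the seat. Two armrests of 28×28 mm section run along each side from the seat's front edge to the front of the backrest, top faces 207 mm above the seat top and outer faces flush with the seat's x-edges; a 28×28 mm post under the front of each armrest stands on the seat at the front corner.


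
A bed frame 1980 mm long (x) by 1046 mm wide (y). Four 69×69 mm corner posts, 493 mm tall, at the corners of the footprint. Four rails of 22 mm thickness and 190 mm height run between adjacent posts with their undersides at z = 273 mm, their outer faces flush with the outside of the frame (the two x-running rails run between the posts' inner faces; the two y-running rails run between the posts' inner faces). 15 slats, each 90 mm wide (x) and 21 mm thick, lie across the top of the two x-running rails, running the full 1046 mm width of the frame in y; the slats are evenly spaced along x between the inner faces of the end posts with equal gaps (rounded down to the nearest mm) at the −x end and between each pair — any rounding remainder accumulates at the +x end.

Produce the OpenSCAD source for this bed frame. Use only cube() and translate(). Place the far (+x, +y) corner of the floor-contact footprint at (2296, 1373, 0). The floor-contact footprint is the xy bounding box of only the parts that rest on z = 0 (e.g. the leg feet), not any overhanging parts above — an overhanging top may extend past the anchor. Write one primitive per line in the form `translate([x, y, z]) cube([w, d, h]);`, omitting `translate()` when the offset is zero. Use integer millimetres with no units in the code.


translate([316, 327, 0]) cube([69, 69, 493]);
translate([316, 1304, 0]) cube([69, 69, 493]);
translate([2227, 327, 0]) cube([69, 69, 493]);
translate([2227, 1304, 0]) cube([69, 69, 493]);
translate([385, 327, 273]) cube([1842, 22, 190]);
translate([385, 1351, 273]) cube([1842, 22, 190]);
translate([316, 396, 273]) cube([22, 908, 190]);
translate([2274, 396, 273]) cube([22, 908, 190]);
translate([415, 327, 463]) cube([90, 1046, 21]);
translate([535, 327, 463]) cube([90, 1046, 21]);
translate([655, 327, 463]) cube([90, 1046, 21]);
translate([775, 327, 463]) cube([90, 1046, 21]);
translate([895, 327, 463]) cube([90, 1046, 21]);
translate([1015, 327, 463]) cube([90, 1046, 21]);
translate([1135, 327, 463]) cube([90, 1046, 21]);
translate([1255, 327, 463]) cube([90, 1046, 21]);
translate([1375, 327, 463]) cube([90, 1046, 21]);
translate([1495, 327, 463]) cube([90, 1046, 21]);
translate([1615, 327, 463]) cube([90, 1046, 21]);
translate([1735, 327, 463]) cube([90, 1046, 21]);
translate([1855, 327, 463]) cube([90, 1046, 21]);
translate([1975, 327, 463]) cube([90, 1046, 21]);
translate([2095, 327, 463]) cube([90, 1046, 21]);


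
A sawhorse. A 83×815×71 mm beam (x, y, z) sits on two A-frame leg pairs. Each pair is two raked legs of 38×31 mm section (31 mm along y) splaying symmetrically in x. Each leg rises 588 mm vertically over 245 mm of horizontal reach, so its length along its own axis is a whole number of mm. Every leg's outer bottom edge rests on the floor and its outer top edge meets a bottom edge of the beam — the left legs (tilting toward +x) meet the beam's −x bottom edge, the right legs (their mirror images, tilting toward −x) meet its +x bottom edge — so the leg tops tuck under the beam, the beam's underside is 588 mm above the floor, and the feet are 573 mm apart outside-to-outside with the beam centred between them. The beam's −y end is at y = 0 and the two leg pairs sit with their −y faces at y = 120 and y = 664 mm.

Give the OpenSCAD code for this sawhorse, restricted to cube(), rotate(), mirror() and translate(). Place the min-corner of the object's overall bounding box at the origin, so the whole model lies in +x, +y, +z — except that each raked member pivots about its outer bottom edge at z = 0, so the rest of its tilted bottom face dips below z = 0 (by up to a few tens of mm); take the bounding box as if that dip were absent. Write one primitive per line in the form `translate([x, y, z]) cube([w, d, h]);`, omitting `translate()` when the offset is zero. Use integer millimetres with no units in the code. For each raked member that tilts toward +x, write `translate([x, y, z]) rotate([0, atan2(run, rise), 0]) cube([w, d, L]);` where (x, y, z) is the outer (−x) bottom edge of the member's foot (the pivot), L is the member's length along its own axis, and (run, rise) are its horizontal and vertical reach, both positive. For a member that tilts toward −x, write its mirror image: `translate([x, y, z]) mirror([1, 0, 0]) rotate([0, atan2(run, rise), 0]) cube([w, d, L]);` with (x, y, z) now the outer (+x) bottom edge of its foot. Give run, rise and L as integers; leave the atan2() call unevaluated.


// leg length = √(245² + 588²) = 637
// right-leg outer foot x = 2·245 + 83 = 573
// beam min-corner = (245, 0, 588)
translate([245, 0, 588]) cube([83, 815, 71]);
translate([0, 120, 0]) rotate([0, atan2(245, 588), 0]) cube([38, 31, 637]);
translate([573, 120, 0]) mirror([1, 0, 0]) rotate([0, atan2(245, 588), 0]) cube([38, 31, 637]);
translate([0, 664, 0]) rotate([0, atan2(245, 588), 0]) cube([38, 31, 637]);
translate([573, 664, 0]) mirror([1, 0, 0]) rotate([0, atan2(245, 588), 0]) cube([38, 31, 637]);


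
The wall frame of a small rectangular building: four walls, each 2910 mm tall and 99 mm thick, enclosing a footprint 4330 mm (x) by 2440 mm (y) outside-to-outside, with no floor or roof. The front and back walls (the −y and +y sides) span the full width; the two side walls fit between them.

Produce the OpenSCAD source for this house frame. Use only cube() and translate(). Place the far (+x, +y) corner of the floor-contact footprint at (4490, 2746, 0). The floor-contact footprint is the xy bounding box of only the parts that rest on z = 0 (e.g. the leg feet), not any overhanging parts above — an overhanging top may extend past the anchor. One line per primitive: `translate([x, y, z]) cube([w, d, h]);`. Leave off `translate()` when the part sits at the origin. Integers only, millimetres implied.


translate([160, 306, 0]) cube([4330, 99, 2910]);
translate([160, 2647, 0]) cube([4330, 99, 2910]);
translate([160, 405, 0]) cube([99, 2242, 2910]);
translate([4391, 405, 0]) cube([99, 2242, 2910]);


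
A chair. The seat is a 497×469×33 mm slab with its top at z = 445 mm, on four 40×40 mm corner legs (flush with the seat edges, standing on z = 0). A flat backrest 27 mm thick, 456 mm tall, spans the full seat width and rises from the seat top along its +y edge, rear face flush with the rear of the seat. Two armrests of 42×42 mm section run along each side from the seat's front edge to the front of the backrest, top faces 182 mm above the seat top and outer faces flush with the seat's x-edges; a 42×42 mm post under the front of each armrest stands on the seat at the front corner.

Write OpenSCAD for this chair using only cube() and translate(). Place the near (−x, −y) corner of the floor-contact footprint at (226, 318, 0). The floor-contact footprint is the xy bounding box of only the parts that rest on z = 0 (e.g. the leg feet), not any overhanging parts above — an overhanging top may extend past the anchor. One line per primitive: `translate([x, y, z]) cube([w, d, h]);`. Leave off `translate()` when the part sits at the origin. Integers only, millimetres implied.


translate([226, 318, 412]) cube([497, 469, 33]);
translate([226, 318, 0]) cube([40, 40, 412]);
translate([683, 318, 0]) cube([40, 40, 412]);
translate([226, 747, 0]) cube([40, 40, 412]);
translate([683, 747, 0]) cube([40, 40, 412]);
translate([226, 760, 445]) cube([497, 27, 456]);
translate([226, 318, 585]) cube([42, 442, 42]);
translate([681, 318, 585]) cube([42, 442, 42]);
translate([226, 318, 445]) cube([42, 42, 140]);
translate([681, 318, 445]) cube([42, 42, 140]);


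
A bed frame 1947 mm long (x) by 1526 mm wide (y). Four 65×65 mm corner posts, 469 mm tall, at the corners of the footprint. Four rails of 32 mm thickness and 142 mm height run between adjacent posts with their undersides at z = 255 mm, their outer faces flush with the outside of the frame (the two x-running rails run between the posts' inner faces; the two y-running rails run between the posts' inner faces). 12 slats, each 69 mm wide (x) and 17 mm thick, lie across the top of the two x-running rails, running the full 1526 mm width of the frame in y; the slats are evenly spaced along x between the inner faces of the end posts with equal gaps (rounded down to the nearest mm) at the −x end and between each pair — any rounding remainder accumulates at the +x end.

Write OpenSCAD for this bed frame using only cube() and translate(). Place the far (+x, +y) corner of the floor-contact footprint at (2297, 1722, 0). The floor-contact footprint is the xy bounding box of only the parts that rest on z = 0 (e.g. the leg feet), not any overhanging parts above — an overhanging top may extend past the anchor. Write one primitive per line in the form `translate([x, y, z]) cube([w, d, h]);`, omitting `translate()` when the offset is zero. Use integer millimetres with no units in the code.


translate([350, 196, 0]) cube([65, 65, 469]);
translate([350, 1657, 0]) cube([65, 65, 469]);
translate([2232, 196, 0]) cube([65, 65, 469]);
translate([2232, 1657, 0]) cube([65, 65, 469]);
translate([415, 196, 255]) cube([1817, 32, 142]);
translate([415, 1690, 255]) cube([1817, 32, 142]);
translate([350, 261, 255]) cube([32, 1396, 142]);
translate([2265, 261, 255]) cube([32, 1396, 142]);
translate([491, 196, 397]) cube([69, 1526, 17]);
translate([636, 196, 397]) cube([69, 1526, 17]);
translate([781, 196, 397]) cube([69, 1526, 17]);
translate([926, 196, 397]) cube([69, 1526, 17]);
translate([1071, 196, 397]) cube([69, 1526, 17]);
translate([1216, 196, 397]) cube([69, 1526, 17]);
translate([1361, 196, 397]) cube([69, 1526, 17]);
translate([1506, 196, 397]) cube([69, 1526, 17]);
translate([1651, 196, 397]) cube([69, 1526, 17]);
translate([1796, 196, 397]) cube([69, 1526, 17]);
translate([1941, 196, 397]) cube([69, 1526, 17]);
translate([2086, 196, 397]) cube([69, 1526, 17]);


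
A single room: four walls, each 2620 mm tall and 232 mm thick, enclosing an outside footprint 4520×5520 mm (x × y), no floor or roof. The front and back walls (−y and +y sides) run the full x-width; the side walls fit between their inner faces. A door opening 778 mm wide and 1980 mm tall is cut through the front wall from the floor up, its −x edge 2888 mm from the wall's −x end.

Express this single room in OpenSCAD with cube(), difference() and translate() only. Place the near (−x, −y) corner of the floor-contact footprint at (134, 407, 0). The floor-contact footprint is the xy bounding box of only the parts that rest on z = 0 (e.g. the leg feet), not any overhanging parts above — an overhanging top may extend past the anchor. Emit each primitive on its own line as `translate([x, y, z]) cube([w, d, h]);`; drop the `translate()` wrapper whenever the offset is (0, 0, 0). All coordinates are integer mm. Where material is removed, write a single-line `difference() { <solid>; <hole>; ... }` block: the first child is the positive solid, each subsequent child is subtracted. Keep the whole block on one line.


difference() { translate([134, 407, 0]) cube([4520, 232, 2620]); translate([3022, 407, 0]) cube([778, 232, 1980]); }
translate([134, 5695, 0]) cube([4520, 232, 2620]);
translate([134, 639, 0]) cube([232, 5056, 2620]);
translate([4422, 639, 0]) cube([232, 5056, 2620]);


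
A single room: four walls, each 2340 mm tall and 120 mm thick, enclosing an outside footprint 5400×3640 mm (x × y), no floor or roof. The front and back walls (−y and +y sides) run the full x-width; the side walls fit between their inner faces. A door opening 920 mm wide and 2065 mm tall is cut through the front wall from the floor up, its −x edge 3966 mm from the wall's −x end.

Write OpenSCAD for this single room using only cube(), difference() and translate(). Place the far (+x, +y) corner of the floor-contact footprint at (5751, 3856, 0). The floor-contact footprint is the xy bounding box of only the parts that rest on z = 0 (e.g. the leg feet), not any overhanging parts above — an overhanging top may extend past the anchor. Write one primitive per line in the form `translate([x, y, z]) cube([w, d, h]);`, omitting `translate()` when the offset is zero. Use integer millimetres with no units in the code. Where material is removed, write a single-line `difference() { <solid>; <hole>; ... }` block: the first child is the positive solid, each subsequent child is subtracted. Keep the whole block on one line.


difference() { translate([351, 216, 0]) cube([5400, 120, 2340]); translate([4317, 216, 0]) cube([920, 120, 2065]); }
translate([351, 3736, 0]) cube([5400, 120, 2340]);
translate([351, 336, 0]) cube([120, 3400, 2340]);
translate([5631, 336, 0]) cube([120, 3400, 2340]);


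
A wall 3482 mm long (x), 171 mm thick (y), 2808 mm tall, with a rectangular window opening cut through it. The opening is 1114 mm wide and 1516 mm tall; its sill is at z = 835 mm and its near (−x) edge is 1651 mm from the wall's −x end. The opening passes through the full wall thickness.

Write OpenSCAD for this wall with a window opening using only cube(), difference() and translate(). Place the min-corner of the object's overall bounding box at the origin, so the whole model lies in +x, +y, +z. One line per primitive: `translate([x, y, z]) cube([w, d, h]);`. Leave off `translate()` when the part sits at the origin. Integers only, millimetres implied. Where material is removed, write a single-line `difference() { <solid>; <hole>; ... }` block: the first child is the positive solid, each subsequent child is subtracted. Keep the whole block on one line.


difference() { cube([3482, 171, 2808]); translate([1651, 0, 835]) cube([1114, 171, 1516]); }


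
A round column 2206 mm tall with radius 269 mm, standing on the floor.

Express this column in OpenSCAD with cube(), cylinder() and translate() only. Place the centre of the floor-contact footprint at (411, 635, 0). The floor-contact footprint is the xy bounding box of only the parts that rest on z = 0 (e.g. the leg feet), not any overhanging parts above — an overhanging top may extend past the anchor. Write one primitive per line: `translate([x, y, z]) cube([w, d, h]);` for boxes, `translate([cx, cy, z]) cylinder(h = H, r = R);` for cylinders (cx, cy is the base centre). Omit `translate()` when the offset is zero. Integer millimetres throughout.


translate([411, 635, 0]) cylinder(h = 2206, r = 269);


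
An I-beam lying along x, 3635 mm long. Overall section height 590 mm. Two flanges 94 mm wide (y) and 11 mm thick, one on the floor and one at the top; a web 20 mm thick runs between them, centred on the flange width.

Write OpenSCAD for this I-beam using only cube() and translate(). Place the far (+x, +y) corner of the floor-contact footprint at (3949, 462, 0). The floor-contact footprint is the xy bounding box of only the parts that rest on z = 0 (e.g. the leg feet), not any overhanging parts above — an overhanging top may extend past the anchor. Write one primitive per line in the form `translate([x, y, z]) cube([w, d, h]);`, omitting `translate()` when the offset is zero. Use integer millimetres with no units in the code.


translate([314, 368, 0]) cube([3635, 94, 11]);
translate([314, 405, 11]) cube([3635, 20, 568]);
translate([314, 368, 579]) cube([3635, 94, 11]);


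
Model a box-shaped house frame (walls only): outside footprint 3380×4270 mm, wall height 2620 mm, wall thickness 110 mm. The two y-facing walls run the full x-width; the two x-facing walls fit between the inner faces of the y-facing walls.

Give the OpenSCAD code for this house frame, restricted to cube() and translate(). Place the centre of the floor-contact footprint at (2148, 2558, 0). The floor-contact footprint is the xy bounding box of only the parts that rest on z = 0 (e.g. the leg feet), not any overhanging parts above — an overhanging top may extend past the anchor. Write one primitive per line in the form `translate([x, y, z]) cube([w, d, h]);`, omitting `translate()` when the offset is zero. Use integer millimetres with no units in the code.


translate([458, 423, 0]) cube([3380, 110, 2620]);
translate([458, 4583, 0]) cube([3380, 110, 2620]);
translate([458, 533, 0]) cube([110, 4050, 2620]);
translate([3728, 533, 0]) cube([110, 4050, 2620]);


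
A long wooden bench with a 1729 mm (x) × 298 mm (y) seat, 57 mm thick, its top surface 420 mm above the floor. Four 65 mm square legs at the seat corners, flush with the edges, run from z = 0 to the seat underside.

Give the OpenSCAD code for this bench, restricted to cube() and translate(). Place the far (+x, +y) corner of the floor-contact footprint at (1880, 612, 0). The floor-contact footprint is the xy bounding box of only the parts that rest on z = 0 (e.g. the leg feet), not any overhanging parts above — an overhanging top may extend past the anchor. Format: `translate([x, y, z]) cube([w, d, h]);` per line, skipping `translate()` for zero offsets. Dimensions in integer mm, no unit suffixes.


translate([151, 314, 363]) cube([1729, 298, 57]);
translate([151, 314, 0]) cube([65, 65, 363]);
translate([151, 547, 0]) cube([65, 65, 363]);
translate([1815, 314, 0]) cube([65, 65, 363]);
translate([1815, 547, 0]) cube([65, 65, 363]);
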